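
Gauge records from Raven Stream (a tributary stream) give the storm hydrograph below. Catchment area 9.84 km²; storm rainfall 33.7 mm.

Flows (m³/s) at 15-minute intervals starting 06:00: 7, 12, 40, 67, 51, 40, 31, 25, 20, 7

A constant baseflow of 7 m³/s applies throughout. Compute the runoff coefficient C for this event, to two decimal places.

ΣQ_DR = 230.0 m³/s; V = ΣQ_DR·Δt = 2.070 × 10^5 m³.
Runoff depth d = V / A = 21.04 mm.
C = d / P = 21.04 / 33.7 = 0.62.

C ≈ 0.62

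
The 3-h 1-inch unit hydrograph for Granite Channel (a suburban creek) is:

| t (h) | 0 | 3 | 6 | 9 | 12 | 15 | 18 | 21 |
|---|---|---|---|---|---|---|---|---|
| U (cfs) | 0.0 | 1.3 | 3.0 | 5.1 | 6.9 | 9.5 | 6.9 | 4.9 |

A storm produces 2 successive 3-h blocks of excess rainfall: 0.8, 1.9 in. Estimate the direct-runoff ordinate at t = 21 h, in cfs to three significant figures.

Q ≈ 17.0 cfs

By discrete convolution, Q_j = Σ (P_i / 1 in) · U_{j−i}.
At t = 21 h (j=7): Q = (0.8/1)·4.9 + (1.9/1)·6.9 = 17.0 cfs.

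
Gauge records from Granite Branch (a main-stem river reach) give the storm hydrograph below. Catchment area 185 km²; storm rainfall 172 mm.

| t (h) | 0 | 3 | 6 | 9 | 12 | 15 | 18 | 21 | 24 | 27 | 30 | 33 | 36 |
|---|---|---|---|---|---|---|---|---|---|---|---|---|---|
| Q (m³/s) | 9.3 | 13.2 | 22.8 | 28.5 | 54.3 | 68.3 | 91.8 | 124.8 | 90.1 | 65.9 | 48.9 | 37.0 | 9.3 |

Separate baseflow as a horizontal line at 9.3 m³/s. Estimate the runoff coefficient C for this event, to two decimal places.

ΣQ_DR = 543.3 m³/s; V = ΣQ_DR·Δt = 5.868 × 10^6 m³.
Runoff depth d = V / A = 31.72 mm.
C = d / P = 31.72 / 172 = 0.18.

C ≈ 0.18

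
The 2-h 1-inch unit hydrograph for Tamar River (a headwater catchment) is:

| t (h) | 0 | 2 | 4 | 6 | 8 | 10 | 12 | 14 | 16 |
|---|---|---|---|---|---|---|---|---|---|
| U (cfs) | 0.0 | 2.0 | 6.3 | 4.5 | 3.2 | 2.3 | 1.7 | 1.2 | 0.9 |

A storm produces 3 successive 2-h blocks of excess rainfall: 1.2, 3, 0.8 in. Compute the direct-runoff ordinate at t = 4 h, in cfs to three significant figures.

By discrete convolution, Q_j = Σ (P_i / 1 in) · U_{j−i}.
At t = 4 h (j=2): Q = (1.2/1)·6.3 + (3/1)·2.0 + (0.8/1)·0.0 = 13.6 cfs.

Q ≈ 13.6 cfs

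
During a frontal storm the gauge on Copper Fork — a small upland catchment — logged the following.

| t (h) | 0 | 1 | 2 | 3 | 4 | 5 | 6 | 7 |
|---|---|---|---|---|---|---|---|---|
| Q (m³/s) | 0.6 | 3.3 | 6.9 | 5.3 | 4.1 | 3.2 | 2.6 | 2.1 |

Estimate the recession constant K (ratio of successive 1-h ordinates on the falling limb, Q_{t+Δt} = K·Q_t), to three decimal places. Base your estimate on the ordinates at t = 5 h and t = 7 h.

K ≈ 0.810

Using the recession-limb readings at t = 5 h and t = 7 h: Q falls from 3.2 to 2.1 m³/s over 2 intervals.
K = (Q₂/Q₁)^(1/2) = (2.1/3.2)^(1/2) = 0.810.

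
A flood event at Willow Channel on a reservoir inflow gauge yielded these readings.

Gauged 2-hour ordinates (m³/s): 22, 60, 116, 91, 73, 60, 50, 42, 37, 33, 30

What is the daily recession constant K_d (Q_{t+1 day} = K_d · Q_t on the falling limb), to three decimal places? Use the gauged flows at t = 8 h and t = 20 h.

Between t = 8 h and t = 20 h the flow falls from 73 to 30 m³/s over 6×2 h = 12 h.
Per-interval ratio K = (30/73)^(1/6) = 0.8622; K_d = K^(24/2) = 0.169.

K_d ≈ 0.169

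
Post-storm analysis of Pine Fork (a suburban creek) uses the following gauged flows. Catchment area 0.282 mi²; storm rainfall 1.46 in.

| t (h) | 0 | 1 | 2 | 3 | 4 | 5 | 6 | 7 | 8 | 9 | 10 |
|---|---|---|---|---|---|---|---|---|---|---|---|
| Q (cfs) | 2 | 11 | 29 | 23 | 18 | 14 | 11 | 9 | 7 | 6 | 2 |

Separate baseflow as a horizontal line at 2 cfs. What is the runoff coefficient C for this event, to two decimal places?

ΣQ_DR = 110.0 cfs; V = ΣQ_DR·Δt = 3.960 × 10^5 ft³.
Runoff depth d = V / A = 0.6044 in.
C = d / P = 0.6044 / 1.46 = 0.41.

C ≈ 0.41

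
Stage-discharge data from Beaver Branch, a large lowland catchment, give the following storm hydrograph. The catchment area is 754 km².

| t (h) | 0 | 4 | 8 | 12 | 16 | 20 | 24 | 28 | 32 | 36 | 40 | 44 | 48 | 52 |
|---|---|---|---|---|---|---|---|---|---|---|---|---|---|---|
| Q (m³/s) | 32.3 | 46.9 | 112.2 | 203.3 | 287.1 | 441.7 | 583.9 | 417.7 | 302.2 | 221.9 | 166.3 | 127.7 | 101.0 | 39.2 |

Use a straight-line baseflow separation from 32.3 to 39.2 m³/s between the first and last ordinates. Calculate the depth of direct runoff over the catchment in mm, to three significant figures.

Direct runoff: 0.00, 14.07, 78.84, 169.41, 252.68, 406.75, 548.42, 381.68, 265.65, 184.82, 128.69, 89.56, 62.33, 0.00 m³/s; ΣQ_DR = 2583 m³/s.
V = ΣQ_DR · Δt = 2583 × 14400 s = 3.719 × 10^7 m³.
Over A = 754 km², depth = V / A = 49.3 mm.

d ≈ 49.3 mm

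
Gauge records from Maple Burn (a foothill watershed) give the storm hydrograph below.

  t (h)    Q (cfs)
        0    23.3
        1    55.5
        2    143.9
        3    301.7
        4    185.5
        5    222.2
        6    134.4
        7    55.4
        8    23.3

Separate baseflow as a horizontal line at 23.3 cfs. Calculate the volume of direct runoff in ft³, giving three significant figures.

V ≈ 3.37 × 10^6 ft³

Direct-runoff ordinates (Q − Q_b): 0.0, 32.2, 120.6, 278.4, 162.2, 198.9, 111.1, 32.1, 0.0 cfs.
ΣQ_DR = 935.5 cfs.
With Δt = 1 h = 3600 s, V = ΣQ_DR · Δt = 935.5 × 3600 = 3.37 × 10^6 ft³.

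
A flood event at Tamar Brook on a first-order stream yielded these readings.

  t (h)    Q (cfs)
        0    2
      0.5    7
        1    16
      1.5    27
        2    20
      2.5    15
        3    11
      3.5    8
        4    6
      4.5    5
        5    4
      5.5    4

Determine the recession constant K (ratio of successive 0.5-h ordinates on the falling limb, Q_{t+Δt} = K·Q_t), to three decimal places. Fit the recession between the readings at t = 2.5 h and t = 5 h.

Using the recession-limb readings at t = 2.5 h and t = 5 h: Q falls from 15 to 4 cfs over 5 intervals.
K = (Q₂/Q₁)^(1/5) = (4/15)^(1/5) = 0.768.

K ≈ 0.768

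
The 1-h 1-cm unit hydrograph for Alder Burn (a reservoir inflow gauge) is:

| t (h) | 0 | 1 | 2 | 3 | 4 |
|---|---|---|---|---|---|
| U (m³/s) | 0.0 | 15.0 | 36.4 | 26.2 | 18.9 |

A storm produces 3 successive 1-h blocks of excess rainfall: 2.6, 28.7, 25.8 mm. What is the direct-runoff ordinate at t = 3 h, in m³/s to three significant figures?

Q ≈ 150 m³/s

By discrete convolution, Q_j = Σ (P_i / 10 mm) · U_{j−i}.
At t = 3 h (j=3): Q = (2.6/10)·26.2 + (28.7/10)·36.4 + (25.8/10)·15.0 = 150 m³/s.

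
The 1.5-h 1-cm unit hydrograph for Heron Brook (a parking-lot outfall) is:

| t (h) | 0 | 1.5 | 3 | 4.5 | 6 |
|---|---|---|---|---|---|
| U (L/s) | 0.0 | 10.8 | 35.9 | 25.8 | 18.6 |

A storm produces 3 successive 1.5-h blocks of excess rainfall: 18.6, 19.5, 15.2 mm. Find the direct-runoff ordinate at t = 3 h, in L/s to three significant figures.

Q ≈ 87.8 L/s

By discrete convolution, Q_j = Σ (P_i / 10 mm) · U_{j−i}.
At t = 3 h (j=2): Q = (18.6/10)·35.9 + (19.5/10)·10.8 + (15.2/10)·0.0 = 87.8 L/s.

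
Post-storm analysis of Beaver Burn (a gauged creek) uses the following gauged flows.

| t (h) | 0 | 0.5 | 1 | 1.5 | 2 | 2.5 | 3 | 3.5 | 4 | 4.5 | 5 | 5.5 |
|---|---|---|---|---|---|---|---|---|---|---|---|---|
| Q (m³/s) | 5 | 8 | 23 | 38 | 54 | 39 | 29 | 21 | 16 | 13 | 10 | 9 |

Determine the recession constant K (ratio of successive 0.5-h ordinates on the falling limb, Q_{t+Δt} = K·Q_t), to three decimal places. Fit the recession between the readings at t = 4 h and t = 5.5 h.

K ≈ 0.825

Using the recession-limb readings at t = 4 h and t = 5.5 h: Q falls from 16 to 9 m³/s over 3 intervals.
K = (Q₂/Q₁)^(1/3) = (9/16)^(1/3) = 0.825.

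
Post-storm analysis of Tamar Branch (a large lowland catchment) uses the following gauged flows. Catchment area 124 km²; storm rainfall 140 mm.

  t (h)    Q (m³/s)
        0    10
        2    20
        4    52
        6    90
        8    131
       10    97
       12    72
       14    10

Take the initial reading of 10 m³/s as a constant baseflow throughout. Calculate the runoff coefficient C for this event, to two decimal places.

ΣQ_DR = 402.0 m³/s; V = ΣQ_DR·Δt = 2.894 × 10^6 m³.
Runoff depth d = V / A = 23.34 mm.
C = d / P = 23.34 / 140 = 0.17.

C ≈ 0.17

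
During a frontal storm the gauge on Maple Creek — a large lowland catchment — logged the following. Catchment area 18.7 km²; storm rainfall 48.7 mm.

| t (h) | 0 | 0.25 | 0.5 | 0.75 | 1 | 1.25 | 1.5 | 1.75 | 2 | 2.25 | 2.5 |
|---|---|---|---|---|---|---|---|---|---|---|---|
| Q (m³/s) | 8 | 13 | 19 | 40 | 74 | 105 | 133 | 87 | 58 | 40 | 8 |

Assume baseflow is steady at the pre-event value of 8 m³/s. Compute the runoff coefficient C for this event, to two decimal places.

ΣQ_DR = 497.0 m³/s; V = ΣQ_DR·Δt = 4.473 × 10^5 m³.
Runoff depth d = V / A = 23.92 mm.
C = d / P = 23.92 / 48.7 = 0.49.

C ≈ 0.49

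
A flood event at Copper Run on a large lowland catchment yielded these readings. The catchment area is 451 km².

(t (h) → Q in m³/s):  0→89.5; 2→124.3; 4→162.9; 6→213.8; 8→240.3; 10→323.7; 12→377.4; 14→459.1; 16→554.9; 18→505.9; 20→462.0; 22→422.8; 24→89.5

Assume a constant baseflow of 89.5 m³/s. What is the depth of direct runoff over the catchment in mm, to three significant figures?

d ≈ 45.7 mm

Direct runoff: 0.0, 34.8, 73.4, 124.3, 150.8, 234.2, 287.9, 369.6, 465.4, 416.4, 372.5, 333.3, 0.0 m³/s; ΣQ_DR = 2863 m³/s.
V = ΣQ_DR · Δt = 2863 × 7200 s = 2.061 × 10^7 m³.
Over A = 451 km², depth = V / A = 45.7 mm.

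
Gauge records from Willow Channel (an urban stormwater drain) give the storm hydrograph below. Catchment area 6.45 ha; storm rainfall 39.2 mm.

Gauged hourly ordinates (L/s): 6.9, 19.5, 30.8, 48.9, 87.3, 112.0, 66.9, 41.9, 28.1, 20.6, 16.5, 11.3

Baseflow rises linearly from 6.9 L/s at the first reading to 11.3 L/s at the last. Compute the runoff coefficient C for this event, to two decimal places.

C ≈ 0.54

ΣQ_DR = 381.5 L/s; V = ΣQ_DR·Δt = 1.373 × 10^6 L.
Runoff depth d = V / A = 21.29 mm.
C = d / P = 21.29 / 39.2 = 0.54.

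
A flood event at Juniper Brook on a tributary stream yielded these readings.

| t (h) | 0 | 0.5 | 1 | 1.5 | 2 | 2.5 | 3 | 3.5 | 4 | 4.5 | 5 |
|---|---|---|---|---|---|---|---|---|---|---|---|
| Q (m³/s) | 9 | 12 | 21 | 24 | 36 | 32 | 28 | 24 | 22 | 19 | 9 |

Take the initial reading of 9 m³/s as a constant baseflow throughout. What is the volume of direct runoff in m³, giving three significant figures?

V ≈ 2.47 × 10^5 m³

Direct-runoff ordinates (Q − Q_b): 0.0, 3.0, 12.0, 15.0, 27.0, 23.0, 19.0, 15.0, 13.0, 10.0, 0.0 m³/s.
ΣQ_DR = 137.0 m³/s.
With Δt = 0.5 h = 1800 s, V = ΣQ_DR · Δt = 137.0 × 1800 = 2.47 × 10^5 m³.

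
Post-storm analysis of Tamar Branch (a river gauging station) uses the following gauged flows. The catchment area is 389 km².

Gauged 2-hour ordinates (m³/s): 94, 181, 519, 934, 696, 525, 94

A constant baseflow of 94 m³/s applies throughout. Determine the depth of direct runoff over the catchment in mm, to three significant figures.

d ≈ 44.1 mm

Direct runoff: 0.0, 87.0, 425.0, 840.0, 602.0, 431.0, 0.0 m³/s; ΣQ_DR = 2385 m³/s.
V = ΣQ_DR · Δt = 2385 × 7200 s = 1.717 × 10^7 m³.
Over A = 389 km², depth = V / A = 44.1 mm.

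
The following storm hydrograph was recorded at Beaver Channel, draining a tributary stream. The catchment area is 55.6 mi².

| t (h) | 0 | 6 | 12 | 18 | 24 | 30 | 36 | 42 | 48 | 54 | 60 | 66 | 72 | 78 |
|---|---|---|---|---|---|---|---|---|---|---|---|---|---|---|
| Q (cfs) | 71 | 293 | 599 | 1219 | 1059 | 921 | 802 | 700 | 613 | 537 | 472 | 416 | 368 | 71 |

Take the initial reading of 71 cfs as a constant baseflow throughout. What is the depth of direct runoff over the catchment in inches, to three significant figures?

Direct runoff: 0.0, 222.0, 528.0, 1148.0, 988.0, 850.0, 731.0, 629.0, 542.0, 466.0, 401.0, 345.0, 297.0, 0.0 cfs; ΣQ_DR = 7147 cfs.
V = ΣQ_DR · Δt = 7147 × 21600 s = 1.544 × 10^8 ft³.
Over A = 55.6 mi², depth = V / A = 1.20 in.

d ≈ 1.20 in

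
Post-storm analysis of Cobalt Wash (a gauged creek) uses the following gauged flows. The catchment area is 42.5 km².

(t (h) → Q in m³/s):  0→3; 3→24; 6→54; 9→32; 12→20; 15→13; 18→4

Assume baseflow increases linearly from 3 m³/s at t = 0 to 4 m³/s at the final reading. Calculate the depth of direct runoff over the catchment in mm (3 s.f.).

Direct runoff: 0.00, 20.83, 50.67, 28.50, 16.33, 9.17, 0.00 m³/s; ΣQ_DR = 125.5 m³/s.
V = ΣQ_DR · Δt = 125.5 × 10800 s = 1.355 × 10^6 m³.
Over A = 42.5 km², depth = V / A = 31.9 mm.

d ≈ 31.9 mm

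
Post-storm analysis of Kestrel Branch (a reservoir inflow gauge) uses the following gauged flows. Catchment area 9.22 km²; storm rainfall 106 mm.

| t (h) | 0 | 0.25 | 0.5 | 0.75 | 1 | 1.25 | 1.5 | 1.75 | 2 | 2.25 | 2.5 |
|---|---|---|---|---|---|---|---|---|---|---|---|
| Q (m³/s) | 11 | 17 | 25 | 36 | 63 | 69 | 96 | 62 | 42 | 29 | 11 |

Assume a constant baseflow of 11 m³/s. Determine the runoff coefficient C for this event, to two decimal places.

C ≈ 0.31

ΣQ_DR = 340.0 m³/s; V = ΣQ_DR·Δt = 3.060 × 10^5 m³.
Runoff depth d = V / A = 33.19 mm.
C = d / P = 33.19 / 106 = 0.31.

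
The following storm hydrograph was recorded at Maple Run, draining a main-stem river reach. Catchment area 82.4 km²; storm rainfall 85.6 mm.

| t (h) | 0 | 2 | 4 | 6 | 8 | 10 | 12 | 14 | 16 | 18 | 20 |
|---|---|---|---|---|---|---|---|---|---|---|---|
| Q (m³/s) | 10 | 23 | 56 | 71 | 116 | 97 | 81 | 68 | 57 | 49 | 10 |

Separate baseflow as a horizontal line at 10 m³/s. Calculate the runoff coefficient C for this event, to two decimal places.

C ≈ 0.54

ΣQ_DR = 528.0 m³/s; V = ΣQ_DR·Δt = 3.802 × 10^6 m³.
Runoff depth d = V / A = 46.14 mm.
C = d / P = 46.14 / 85.6 = 0.54.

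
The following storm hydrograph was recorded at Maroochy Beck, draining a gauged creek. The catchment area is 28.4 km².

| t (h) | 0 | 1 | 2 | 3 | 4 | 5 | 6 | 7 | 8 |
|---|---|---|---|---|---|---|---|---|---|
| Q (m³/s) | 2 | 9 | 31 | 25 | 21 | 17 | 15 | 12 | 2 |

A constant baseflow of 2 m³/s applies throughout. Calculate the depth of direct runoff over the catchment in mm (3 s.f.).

d ≈ 14.7 mm

Direct runoff: 0.0, 7.0, 29.0, 23.0, 19.0, 15.0, 13.0, 10.0, 0.0 m³/s; ΣQ_DR = 116.0 m³/s.
V = ΣQ_DR · Δt = 116.0 × 3600 s = 4.176 × 10^5 m³.
Over A = 28.4 km², depth = V / A = 14.7 mm.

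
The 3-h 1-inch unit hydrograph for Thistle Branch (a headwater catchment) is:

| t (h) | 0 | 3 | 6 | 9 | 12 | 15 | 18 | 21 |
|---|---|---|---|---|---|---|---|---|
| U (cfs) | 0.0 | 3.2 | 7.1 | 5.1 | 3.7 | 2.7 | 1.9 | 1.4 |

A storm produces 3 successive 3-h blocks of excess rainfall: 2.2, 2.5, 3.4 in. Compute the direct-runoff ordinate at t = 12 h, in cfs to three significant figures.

Q ≈ 45.0 cfs

By discrete convolution, Q_j = Σ (P_i / 1 in) · U_{j−i}.
At t = 12 h (j=4): Q = (2.2/1)·3.7 + (2.5/1)·5.1 + (3.4/1)·7.1 = 45.0 cfs.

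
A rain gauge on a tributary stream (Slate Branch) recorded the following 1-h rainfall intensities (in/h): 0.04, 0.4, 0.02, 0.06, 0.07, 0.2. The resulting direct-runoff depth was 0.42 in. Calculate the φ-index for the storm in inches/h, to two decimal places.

φ ≈ 0.09 in/h

Only the 2 blocks with intensity above φ contribute runoff: 0.4, 0.2 in/h.
Σ(I−φ)·Δt = d  ⇒  (0.4+0.2 − 2φ)·1 = 0.42
φ = (0.6000 − 0.42/1) / 2 = 0.09 in/h.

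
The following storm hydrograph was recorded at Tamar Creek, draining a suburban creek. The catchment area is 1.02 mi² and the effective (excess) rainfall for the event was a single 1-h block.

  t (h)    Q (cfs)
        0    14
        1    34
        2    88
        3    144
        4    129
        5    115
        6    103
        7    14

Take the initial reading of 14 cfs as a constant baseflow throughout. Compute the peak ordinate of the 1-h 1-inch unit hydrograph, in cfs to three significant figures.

U_p ≈ 162 cfs

Direct runoff: 0.0, 20.0, 74.0, 130.0, 115.0, 101.0, 89.0, 0.0 cfs; ΣQ_DR = 529.0 cfs, peak = 130.0 cfs.
Runoff depth d = ΣQ_DR·Δt / A = 529.0 × 3600 / (1.02 mi²) = 0.8037 in.
The 1-inch UH is the DRH scaled by (1 in)/d, so U_p = 130.0 × 1/0.8037 = 162 cfs.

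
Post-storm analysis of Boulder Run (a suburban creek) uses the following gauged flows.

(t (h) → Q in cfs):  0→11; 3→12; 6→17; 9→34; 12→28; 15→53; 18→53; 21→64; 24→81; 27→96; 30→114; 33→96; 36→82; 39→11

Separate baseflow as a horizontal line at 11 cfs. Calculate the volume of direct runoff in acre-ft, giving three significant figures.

V ≈ 148 acre-ft

Direct-runoff ordinates (Q − Q_b): 0.0, 1.0, 6.0, 23.0, 17.0, 42.0, 42.0, 53.0, 70.0, 85.0, 103.0, 85.0, 71.0, 0.0 cfs.
ΣQ_DR = 598.0 cfs.
With Δt = 3 h = 10800 s, V = ΣQ_DR · Δt = 598.0 × 10800 = 6.46 × 10^6 ft³ = 148 acre-ft.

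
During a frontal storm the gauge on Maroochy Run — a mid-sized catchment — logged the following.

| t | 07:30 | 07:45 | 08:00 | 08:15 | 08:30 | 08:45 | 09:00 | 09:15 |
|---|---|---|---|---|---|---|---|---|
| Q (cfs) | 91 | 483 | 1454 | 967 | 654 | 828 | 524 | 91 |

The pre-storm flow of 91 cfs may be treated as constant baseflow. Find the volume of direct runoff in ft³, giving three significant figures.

V ≈ 3.93 × 10^6 ft³

Direct-runoff ordinates (Q − Q_b): 0.0, 392.0, 1363.0, 876.0, 563.0, 737.0, 433.0, 0.0 cfs.
ΣQ_DR = 4364 cfs.
With Δt = 0.25 h = 900 s, V = ΣQ_DR · Δt = 4364 × 900 = 3.93 × 10^6 ft³.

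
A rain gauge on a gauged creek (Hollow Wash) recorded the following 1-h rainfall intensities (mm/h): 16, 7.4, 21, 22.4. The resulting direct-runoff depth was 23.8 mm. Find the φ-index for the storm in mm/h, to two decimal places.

Only the 3 blocks with intensity above φ contribute runoff: 16, 21, 22.4 mm/h.
Σ(I−φ)·Δt = d  ⇒  (16+21+22.4 − 3φ)·1 = 23.8
φ = (59.40 − 23.8/1) / 3 = 11.87 mm/h.

φ ≈ 11.87 mm/h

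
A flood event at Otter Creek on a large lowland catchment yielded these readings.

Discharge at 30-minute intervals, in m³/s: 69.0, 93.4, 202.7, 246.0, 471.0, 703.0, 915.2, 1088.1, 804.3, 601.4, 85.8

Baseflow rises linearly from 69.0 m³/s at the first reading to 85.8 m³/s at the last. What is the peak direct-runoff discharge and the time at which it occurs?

Q_p = 1007.34 m³/s at t = 3.5 h

Subtracting baseflow gives direct-runoff ordinates: 0.00, 22.72, 130.34, 171.96, 395.28, 625.60, 836.12, 1007.34, 721.86, 517.28, 0.00 m³/s.
The maximum is 1007.34 m³/s, occurring at the reading for t = 3.5 h.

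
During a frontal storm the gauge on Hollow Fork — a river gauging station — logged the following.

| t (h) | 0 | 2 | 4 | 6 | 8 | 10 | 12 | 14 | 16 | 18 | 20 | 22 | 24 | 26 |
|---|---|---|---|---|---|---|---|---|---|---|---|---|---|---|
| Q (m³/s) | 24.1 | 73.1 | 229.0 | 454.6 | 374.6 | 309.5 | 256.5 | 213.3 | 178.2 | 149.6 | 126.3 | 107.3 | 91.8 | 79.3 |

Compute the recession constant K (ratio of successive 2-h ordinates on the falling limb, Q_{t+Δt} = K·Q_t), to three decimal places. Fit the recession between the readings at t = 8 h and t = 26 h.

Using the recession-limb readings at t = 8 h and t = 26 h: Q falls from 374.6 to 79.3 m³/s over 9 intervals.
K = (Q₂/Q₁)^(1/9) = (79.3/374.6)^(1/9) = 0.842.

K ≈ 0.842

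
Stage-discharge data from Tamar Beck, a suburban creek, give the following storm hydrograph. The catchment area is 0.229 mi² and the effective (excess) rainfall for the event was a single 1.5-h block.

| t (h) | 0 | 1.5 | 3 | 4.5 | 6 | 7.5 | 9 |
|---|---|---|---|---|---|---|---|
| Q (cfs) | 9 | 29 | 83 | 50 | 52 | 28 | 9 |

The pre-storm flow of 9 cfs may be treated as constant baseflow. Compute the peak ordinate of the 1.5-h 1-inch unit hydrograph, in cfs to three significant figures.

U_p ≈ 37.0 cfs

Direct runoff: 0.0, 20.0, 74.0, 41.0, 43.0, 19.0, 0.0 cfs; ΣQ_DR = 197.0 cfs, peak = 74.0 cfs.
Runoff depth d = ΣQ_DR·Δt / A = 197.0 × 5400 / (0.229 mi²) = 2.000 in.
The 1-inch UH is the DRH scaled by (1 in)/d, so U_p = 74.0 × 1/2.000 = 37.0 cfs.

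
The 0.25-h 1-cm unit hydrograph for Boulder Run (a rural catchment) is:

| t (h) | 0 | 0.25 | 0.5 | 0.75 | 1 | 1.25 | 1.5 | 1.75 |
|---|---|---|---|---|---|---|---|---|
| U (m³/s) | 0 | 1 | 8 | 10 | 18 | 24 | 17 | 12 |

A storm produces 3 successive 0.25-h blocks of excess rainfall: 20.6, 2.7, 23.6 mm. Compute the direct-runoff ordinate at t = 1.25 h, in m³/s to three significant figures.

Q ≈ 77.9 m³/s

By discrete convolution, Q_j = Σ (P_i / 10 mm) · U_{j−i}.
At t = 1.25 h (j=5): Q = (20.6/10)·24 + (2.7/10)·18 + (23.6/10)·10 = 77.9 m³/s.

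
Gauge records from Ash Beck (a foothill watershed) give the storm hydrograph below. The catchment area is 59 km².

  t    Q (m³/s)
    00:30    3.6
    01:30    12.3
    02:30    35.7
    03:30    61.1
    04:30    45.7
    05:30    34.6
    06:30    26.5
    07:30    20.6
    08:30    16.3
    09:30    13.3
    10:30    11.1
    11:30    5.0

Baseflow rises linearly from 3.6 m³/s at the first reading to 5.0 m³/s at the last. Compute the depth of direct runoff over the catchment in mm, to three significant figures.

Direct runoff: 0.00, 8.57, 31.85, 57.12, 41.59, 30.36, 22.14, 16.11, 11.68, 8.55, 6.23, 0.00 m³/s; ΣQ_DR = 234.2 m³/s.
V = ΣQ_DR · Δt = 234.2 × 3600 s = 8.431 × 10^5 m³.
Over A = 59 km², depth = V / A = 14.3 mm.

d ≈ 14.3 mm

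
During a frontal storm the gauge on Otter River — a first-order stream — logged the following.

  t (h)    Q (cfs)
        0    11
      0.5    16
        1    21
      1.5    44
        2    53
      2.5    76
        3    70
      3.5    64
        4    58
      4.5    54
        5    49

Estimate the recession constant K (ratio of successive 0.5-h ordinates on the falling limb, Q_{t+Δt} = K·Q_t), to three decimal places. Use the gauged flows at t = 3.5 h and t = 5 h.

Using the recession-limb readings at t = 3.5 h and t = 5 h: Q falls from 64 to 49 cfs over 3 intervals.
K = (Q₂/Q₁)^(1/3) = (49/64)^(1/3) = 0.915.

K ≈ 0.915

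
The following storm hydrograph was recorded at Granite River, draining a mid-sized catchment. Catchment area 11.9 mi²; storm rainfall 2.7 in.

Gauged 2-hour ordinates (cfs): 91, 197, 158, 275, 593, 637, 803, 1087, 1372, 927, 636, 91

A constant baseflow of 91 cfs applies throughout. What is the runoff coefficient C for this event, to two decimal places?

ΣQ_DR = 5775 cfs; V = ΣQ_DR·Δt = 4.158 × 10^7 ft³.
Runoff depth d = V / A = 1.504 in.
C = d / P = 1.504 / 2.7 = 0.56.

C ≈ 0.56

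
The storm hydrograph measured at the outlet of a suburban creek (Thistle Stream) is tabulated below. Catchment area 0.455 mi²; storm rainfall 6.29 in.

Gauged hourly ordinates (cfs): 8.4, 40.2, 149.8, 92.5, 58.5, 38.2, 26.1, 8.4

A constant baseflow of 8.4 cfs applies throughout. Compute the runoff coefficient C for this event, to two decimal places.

ΣQ_DR = 354.9 cfs; V = ΣQ_DR·Δt = 1.278 × 10^6 ft³.
Runoff depth d = V / A = 1.209 in.
C = d / P = 1.209 / 6.29 = 0.19.

C ≈ 0.19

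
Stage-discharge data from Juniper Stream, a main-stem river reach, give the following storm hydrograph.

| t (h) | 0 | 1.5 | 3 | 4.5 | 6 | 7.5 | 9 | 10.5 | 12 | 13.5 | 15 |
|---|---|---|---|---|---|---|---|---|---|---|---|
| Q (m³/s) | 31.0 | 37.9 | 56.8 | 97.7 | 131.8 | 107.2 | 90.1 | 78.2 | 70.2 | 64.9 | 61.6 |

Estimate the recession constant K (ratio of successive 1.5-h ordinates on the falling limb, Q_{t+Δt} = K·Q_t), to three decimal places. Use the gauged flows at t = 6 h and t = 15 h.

Using the recession-limb readings at t = 6 h and t = 15 h: Q falls from 131.8 to 61.6 m³/s over 6 intervals.
K = (Q₂/Q₁)^(1/6) = (61.6/131.8)^(1/6) = 0.881.

K ≈ 0.881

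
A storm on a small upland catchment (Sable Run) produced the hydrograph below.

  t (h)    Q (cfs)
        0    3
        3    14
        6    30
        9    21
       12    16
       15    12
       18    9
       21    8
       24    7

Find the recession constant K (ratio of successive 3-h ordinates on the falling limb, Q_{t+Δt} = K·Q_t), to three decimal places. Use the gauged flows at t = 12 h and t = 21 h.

Using the recession-limb readings at t = 12 h and t = 21 h: Q falls from 16 to 8 cfs over 3 intervals.
K = (Q₂/Q₁)^(1/3) = (8/16)^(1/3) = 0.794.

K ≈ 0.794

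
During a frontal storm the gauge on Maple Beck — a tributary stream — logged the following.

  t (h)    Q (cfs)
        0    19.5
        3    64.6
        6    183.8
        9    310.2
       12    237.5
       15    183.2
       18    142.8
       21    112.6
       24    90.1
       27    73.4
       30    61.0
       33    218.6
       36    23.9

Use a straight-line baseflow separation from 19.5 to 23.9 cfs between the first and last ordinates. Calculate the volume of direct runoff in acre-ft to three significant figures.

Direct-runoff ordinates (Q − Q_b): 0.00, 44.73, 163.57, 289.60, 216.53, 161.87, 121.10, 90.53, 67.67, 50.60, 37.83, 195.07, 0.00 cfs.
ΣQ_DR = 1439 cfs.
With Δt = 3 h = 10800 s, V = ΣQ_DR · Δt = 1439 × 10800 = 1.55 × 10^7 ft³ = 357 acre-ft.

V ≈ 357 acre-ft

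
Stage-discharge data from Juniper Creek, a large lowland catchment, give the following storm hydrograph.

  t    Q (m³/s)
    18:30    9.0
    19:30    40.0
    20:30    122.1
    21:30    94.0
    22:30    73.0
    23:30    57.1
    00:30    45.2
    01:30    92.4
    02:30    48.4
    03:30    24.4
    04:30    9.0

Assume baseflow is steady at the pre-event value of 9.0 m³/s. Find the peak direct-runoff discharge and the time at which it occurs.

Subtracting baseflow gives direct-runoff ordinates: 0.0, 31.0, 113.1, 85.0, 64.0, 48.1, 36.2, 83.4, 39.4, 15.4, 0.0 m³/s.
The maximum is 113.1 m³/s, occurring at the reading for t = 20:30.

Q_p = 113.1 m³/s at t = 20:30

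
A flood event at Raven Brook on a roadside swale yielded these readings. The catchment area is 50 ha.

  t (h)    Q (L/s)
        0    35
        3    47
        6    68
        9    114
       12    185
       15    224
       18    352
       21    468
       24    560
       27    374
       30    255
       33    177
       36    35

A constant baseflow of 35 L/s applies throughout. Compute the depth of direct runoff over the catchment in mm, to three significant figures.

d ≈ 52.7 mm

Direct runoff: 0.0, 12.0, 33.0, 79.0, 150.0, 189.0, 317.0, 433.0, 525.0, 339.0, 220.0, 142.0, 0.0 L/s; ΣQ_DR = 2439 L/s.
V = ΣQ_DR · Δt = 2439 × 10800 s = 2.634 × 10^7 L.
Over A = 50 ha, depth = V / A = 52.7 mm.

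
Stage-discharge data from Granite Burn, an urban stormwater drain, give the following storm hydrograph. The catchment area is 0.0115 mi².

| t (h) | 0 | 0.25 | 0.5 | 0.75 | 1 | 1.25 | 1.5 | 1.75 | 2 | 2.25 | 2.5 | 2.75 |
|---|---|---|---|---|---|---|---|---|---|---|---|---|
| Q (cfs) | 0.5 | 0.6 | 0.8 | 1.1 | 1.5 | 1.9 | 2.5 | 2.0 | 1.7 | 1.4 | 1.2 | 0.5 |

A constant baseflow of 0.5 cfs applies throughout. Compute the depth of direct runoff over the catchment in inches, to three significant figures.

Direct runoff: 0.0, 0.1, 0.3, 0.6, 1.0, 1.4, 2.0, 1.5, 1.2, 0.9, 0.7, 0.0 cfs; ΣQ_DR = 9.700 cfs.
V = ΣQ_DR · Δt = 9.700 × 900 s = 8730 ft³.
Over A = 0.0115 mi², depth = V / A = 0.327 in.

d ≈ 0.327 in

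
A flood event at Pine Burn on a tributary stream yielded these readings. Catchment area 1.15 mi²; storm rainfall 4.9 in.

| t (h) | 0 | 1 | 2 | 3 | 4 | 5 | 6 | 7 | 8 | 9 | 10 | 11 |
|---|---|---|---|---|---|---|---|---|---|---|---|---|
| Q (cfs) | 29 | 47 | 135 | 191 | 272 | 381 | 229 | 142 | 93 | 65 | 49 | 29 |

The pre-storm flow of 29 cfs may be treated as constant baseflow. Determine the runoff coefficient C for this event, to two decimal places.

C ≈ 0.36

ΣQ_DR = 1314 cfs; V = ΣQ_DR·Δt = 4.730 × 10^6 ft³.
Runoff depth d = V / A = 1.771 in.
C = d / P = 1.771 / 4.9 = 0.36.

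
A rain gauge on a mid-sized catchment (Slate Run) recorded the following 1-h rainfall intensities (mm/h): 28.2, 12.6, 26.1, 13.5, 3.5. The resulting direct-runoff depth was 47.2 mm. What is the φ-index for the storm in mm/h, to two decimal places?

Only the 4 blocks with intensity above φ contribute runoff: 28.2, 12.6, 26.1, 13.5 mm/h.
Σ(I−φ)·Δt = d  ⇒  (28.2+12.6+26.1+13.5 − 4φ)·1 = 47.2
φ = (80.40 − 47.2/1) / 4 = 8.30 mm/h.

φ ≈ 8.30 mm/h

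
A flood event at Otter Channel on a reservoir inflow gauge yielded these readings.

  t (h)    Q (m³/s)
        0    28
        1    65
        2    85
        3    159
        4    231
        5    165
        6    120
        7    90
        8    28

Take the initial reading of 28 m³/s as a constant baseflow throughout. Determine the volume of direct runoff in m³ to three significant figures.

V ≈ 2.59 × 10^6 m³

Direct-runoff ordinates (Q − Q_b): 0.0, 37.0, 57.0, 131.0, 203.0, 137.0, 92.0, 62.0, 0.0 m³/s.
ΣQ_DR = 719.0 m³/s.
With Δt = 1 h = 3600 s, V = ΣQ_DR · Δt = 719.0 × 3600 = 2.59 × 10^6 m³.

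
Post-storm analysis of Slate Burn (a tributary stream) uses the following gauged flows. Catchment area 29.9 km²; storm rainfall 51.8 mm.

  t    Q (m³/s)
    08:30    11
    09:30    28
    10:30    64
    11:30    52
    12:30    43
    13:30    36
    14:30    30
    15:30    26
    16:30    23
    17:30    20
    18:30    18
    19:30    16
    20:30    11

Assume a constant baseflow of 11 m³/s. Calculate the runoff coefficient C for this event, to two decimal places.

C ≈ 0.55

ΣQ_DR = 235.0 m³/s; V = ΣQ_DR·Δt = 8.460 × 10^5 m³.
Runoff depth d = V / A = 28.29 mm.
C = d / P = 28.29 / 51.8 = 0.55.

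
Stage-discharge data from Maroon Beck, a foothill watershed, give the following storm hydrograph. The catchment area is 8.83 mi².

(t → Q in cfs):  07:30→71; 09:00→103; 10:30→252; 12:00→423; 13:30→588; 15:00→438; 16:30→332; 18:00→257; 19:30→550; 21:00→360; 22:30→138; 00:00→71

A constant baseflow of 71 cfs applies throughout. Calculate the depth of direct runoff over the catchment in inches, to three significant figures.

d ≈ 0.719 in

Direct runoff: 0.0, 32.0, 181.0, 352.0, 517.0, 367.0, 261.0, 186.0, 479.0, 289.0, 67.0, 0.0 cfs; ΣQ_DR = 2731 cfs.
V = ΣQ_DR · Δt = 2731 × 5400 s = 1.475 × 10^7 ft³.
Over A = 8.83 mi², depth = V / A = 0.719 in.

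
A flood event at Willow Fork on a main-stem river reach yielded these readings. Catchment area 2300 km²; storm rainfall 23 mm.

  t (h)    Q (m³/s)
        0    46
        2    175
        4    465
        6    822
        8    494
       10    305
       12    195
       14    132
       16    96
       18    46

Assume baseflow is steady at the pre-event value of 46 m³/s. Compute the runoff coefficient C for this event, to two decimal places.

ΣQ_DR = 2316 m³/s; V = ΣQ_DR·Δt = 1.668 × 10^7 m³.
Runoff depth d = V / A = 7.250 mm.
C = d / P = 7.250 / 23 = 0.32.

C ≈ 0.32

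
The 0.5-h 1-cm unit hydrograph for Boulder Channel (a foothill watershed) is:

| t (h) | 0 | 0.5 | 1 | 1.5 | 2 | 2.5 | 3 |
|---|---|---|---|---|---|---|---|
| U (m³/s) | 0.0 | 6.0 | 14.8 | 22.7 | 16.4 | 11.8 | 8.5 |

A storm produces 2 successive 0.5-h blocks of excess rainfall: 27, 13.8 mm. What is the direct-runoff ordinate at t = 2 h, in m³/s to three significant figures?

By discrete convolution, Q_j = Σ (P_i / 10 mm) · U_{j−i}.
At t = 2 h (j=4): Q = (27/10)·16.4 + (13.8/10)·22.7 = 75.6 m³/s.

Q ≈ 75.6 m³/s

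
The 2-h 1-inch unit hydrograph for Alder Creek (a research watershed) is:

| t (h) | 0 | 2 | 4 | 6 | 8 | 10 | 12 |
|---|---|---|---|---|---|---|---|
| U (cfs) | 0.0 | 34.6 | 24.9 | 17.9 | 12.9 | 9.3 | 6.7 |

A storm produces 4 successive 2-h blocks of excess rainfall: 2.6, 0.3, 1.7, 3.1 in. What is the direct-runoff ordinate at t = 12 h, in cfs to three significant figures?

By discrete convolution, Q_j = Σ (P_i / 1 in) · U_{j−i}.
At t = 12 h (j=6): Q = (2.6/1)·6.7 + (0.3/1)·9.3 + (1.7/1)·12.9 + (3.1/1)·17.9 = 97.6 cfs.

Q ≈ 97.6 cfs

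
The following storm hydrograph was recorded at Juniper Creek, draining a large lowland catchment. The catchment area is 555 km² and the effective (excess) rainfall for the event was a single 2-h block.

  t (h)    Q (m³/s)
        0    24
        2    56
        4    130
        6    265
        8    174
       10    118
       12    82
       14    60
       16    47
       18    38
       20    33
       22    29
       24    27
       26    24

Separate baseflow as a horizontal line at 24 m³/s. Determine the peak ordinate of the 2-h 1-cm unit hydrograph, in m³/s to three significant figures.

U_p ≈ 241 m³/s

Direct runoff: 0.0, 32.0, 106.0, 241.0, 150.0, 94.0, 58.0, 36.0, 23.0, 14.0, 9.0, 5.0, 3.0, 0.0 m³/s; ΣQ_DR = 771.0 m³/s, peak = 241.0 m³/s.
Runoff depth d = ΣQ_DR·Δt / A = 771.0 × 7200 / (555 km²) = 10.00 mm.
The 1-cm UH is the DRH scaled by (10 mm)/d, so U_p = 241.0 × 10/10.00 = 241 m³/s.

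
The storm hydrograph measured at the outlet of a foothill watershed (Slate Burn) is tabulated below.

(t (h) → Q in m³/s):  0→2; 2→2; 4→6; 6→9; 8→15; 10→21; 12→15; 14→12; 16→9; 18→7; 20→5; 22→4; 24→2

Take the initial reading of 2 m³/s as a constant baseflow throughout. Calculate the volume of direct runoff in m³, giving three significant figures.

V ≈ 5.98 × 10^5 m³

Direct-runoff ordinates (Q − Q_b): 0.0, 0.0, 4.0, 7.0, 13.0, 19.0, 13.0, 10.0, 7.0, 5.0, 3.0, 2.0, 0.0 m³/s.
ΣQ_DR = 83.00 m³/s.
With Δt = 2 h = 7200 s, V = ΣQ_DR · Δt = 83.00 × 7200 = 5.98 × 10^5 m³.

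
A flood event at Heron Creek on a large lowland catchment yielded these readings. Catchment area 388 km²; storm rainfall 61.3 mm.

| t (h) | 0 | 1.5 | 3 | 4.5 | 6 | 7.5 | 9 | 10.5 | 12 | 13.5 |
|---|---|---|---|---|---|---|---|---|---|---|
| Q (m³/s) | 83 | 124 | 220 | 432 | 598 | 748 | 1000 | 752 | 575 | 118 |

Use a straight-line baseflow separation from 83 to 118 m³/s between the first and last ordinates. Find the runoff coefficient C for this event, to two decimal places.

ΣQ_DR = 3645 m³/s; V = ΣQ_DR·Δt = 1.968 × 10^7 m³.
Runoff depth d = V / A = 50.73 mm.
C = d / P = 50.73 / 61.3 = 0.83.

C ≈ 0.83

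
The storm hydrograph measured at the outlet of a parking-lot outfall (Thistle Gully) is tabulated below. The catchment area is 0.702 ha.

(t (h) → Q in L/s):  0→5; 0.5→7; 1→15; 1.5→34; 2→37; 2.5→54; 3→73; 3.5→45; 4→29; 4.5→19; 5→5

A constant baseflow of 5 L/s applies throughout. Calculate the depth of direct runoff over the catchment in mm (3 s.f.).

d ≈ 68.7 mm

Direct runoff: 0.0, 2.0, 10.0, 29.0, 32.0, 49.0, 68.0, 40.0, 24.0, 14.0, 0.0 L/s; ΣQ_DR = 268.0 L/s.
V = ΣQ_DR · Δt = 268.0 × 1800 s = 4.824 × 10^5 L.
Over A = 0.702 ha, depth = V / A = 68.7 mm.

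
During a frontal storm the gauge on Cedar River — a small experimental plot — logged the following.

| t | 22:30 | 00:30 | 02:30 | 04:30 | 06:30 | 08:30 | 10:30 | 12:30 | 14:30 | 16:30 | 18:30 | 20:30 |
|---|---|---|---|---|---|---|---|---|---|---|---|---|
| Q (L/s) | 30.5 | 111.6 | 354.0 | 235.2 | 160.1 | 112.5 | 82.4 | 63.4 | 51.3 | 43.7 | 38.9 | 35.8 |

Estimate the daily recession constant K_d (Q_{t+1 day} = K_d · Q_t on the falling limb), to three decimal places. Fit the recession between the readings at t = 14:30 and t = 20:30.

Between t = 14:30 and t = 20:30 the flow falls from 51.3 to 35.8 L/s over 3×2 h = 6 h.
Per-interval ratio K = (35.8/51.3)^(1/3) = 0.8870; K_d = K^(24/2) = 0.237.

K_d ≈ 0.237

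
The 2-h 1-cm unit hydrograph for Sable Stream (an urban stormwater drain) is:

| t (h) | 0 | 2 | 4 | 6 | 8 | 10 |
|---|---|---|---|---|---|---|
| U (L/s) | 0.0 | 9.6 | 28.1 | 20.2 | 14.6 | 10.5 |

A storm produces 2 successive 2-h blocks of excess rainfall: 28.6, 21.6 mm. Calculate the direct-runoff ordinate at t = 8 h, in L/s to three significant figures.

Q ≈ 85.4 L/s

By discrete convolution, Q_j = Σ (P_i / 10 mm) · U_{j−i}.
At t = 8 h (j=4): Q = (28.6/10)·14.6 + (21.6/10)·20.2 = 85.4 L/s.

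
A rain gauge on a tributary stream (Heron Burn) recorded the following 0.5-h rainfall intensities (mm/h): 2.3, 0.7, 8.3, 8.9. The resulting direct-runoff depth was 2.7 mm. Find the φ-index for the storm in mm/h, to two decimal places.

Only the 2 blocks with intensity above φ contribute runoff: 8.3, 8.9 mm/h.
Σ(I−φ)·Δt = d  ⇒  (8.3+8.9 − 2φ)·0.5 = 2.7
φ = (17.20 − 2.7/0.5) / 2 = 5.90 mm/h.

φ ≈ 5.90 mm/h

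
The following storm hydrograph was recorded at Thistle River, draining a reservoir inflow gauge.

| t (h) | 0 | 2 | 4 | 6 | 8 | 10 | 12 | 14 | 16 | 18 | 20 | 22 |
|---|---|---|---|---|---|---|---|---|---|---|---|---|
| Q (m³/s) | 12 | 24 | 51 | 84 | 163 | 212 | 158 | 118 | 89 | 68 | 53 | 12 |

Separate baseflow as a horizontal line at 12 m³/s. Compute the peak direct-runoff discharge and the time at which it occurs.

Q_p = 200.0 m³/s at t = 10 h

Subtracting baseflow gives direct-runoff ordinates: 0.0, 12.0, 39.0, 72.0, 151.0, 200.0, 146.0, 106.0, 77.0, 56.0, 41.0, 0.0 m³/s.
The maximum is 200.0 m³/s, occurring at the reading for t = 10 h.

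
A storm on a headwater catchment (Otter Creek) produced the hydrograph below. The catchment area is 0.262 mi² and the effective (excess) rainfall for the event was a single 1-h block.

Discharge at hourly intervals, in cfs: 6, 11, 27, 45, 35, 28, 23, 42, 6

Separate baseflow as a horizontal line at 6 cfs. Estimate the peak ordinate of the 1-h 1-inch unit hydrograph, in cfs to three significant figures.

Direct runoff: 0.0, 5.0, 21.0, 39.0, 29.0, 22.0, 17.0, 36.0, 0.0 cfs; ΣQ_DR = 169.0 cfs, peak = 39.0 cfs.
Runoff depth d = ΣQ_DR·Δt / A = 169.0 × 3600 / (0.262 mi²) = 0.9995 in.
The 1-inch UH is the DRH scaled by (1 in)/d, so U_p = 39.0 × 1/0.9995 = 39.0 cfs.

U_p ≈ 39.0 cfs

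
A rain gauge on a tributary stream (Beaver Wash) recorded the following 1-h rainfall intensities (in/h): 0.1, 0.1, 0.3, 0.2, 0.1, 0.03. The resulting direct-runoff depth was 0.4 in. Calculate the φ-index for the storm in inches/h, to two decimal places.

φ ≈ 0.08 in/h

Only the 5 blocks with intensity above φ contribute runoff: 0.1, 0.1, 0.3, 0.2, 0.1 in/h.
Σ(I−φ)·Δt = d  ⇒  (0.1+0.1+0.3+0.2+0.1 − 5φ)·1 = 0.4
φ = (0.8000 − 0.4/1) / 5 = 0.08 in/h.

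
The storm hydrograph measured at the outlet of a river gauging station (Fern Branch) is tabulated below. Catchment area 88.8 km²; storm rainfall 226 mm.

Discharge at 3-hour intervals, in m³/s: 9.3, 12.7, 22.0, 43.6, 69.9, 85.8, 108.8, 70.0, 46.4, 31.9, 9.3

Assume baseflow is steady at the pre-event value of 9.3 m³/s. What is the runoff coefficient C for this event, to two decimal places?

C ≈ 0.22

ΣQ_DR = 407.4 m³/s; V = ΣQ_DR·Δt = 4.400 × 10^6 m³.
Runoff depth d = V / A = 49.55 mm.
C = d / P = 49.55 / 226 = 0.22.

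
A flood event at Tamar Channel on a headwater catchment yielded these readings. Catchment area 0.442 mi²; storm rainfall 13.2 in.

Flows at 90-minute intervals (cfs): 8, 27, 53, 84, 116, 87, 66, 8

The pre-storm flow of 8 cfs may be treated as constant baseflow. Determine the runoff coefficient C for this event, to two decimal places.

C ≈ 0.15

ΣQ_DR = 385.0 cfs; V = ΣQ_DR·Δt = 2.079 × 10^6 ft³.
Runoff depth d = V / A = 2.025 in.
C = d / P = 2.025 / 13.2 = 0.15.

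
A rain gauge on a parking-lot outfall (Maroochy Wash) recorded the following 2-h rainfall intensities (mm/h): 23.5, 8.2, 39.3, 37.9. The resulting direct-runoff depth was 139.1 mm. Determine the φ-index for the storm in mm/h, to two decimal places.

Only the 3 blocks with intensity above φ contribute runoff: 23.5, 39.3, 37.9 mm/h.
Σ(I−φ)·Δt = d  ⇒  (23.5+39.3+37.9 − 3φ)·2 = 139.1
φ = (100.7 − 139.1/2) / 3 = 10.38 mm/h.

φ ≈ 10.38 mm/h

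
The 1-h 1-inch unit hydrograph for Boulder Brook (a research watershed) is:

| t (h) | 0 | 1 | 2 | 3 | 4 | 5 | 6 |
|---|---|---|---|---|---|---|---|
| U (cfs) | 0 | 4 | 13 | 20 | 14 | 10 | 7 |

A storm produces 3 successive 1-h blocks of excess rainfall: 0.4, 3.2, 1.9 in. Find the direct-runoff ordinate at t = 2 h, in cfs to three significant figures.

Q ≈ 18.0 cfs

By discrete convolution, Q_j = Σ (P_i / 1 in) · U_{j−i}.
At t = 2 h (j=2): Q = (0.4/1)·13 + (3.2/1)·4 + (1.9/1)·0 = 18.0 cfs.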